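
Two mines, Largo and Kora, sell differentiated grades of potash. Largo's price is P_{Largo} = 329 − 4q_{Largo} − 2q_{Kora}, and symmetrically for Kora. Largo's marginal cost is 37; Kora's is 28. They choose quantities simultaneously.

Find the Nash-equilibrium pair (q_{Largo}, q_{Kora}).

28.9, 30.4

Mine Largo's profit: π = q_{Largo}(329 − 4q_{Largo} − 2q_{Kora}) − 37q_{Largo}.
∂π/∂q_{Largo} = 292 − 8q_{Largo} − 2q_{Kora} = 0 ⇒ q_{Largo} = 36.5 − 0.25q_{Kora}.
Similarly q_{Kora} = 37.625 − 0.25q_{Largo}.
Solving the two reaction functions simultaneously: (1 − (−0.25)(−0.25))q_{Largo} = 36.5 − 0.25·37.625, so 0.9375q_{Largo} = 867/32 and q_{Largo} = 28.9.
Then q_{Kora} = 37.625 − 0.25·28.9 = 30.4.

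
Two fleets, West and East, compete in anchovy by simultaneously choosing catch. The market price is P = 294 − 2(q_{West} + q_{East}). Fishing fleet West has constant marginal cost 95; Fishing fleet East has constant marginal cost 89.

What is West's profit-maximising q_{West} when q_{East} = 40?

Fishing fleet West's profit: π = q_{West}(294 − 2(q_{West} + q_{East})) − 95q_{West}.
∂π/∂q_{West} = 199 − 4q_{West} − 2q_{East} = 0, so q_{West} = 49.75 − 0.5q_{East}.
At q_{East} = 40: q_{West} = 49.75 − 0.5·40 = 29.75.

29.75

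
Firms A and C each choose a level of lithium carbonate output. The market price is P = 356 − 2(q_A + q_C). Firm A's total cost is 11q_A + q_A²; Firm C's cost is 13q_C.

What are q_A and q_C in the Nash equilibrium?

Firm A's profit: π = q_A(356 − 2(q_A + q_C)) − 11q_A − q_A².
∂π/∂q_A = 345 − 6q_A − 2q_C = 0, so q_A = 57.5 − (1/3)q_C.
For C: ∂π/∂q_C = 343 − 4q_C − 2q_A = 0 ⇒ q_C = 85.75 − 0.5q_A.
Substituting the second reaction function into the first: q_A = 57.5 − (1/3)(85.75 − 0.5q_A), which gives (5/6)q_A = 347/12 ⇒ q_A = 34.7.
Then q_C = 85.75 − 0.5·34.7 = 68.4.

34.7, 68.4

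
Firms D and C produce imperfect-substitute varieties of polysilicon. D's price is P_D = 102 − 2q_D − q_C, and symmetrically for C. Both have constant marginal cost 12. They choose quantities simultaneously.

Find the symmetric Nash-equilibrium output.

18

Firm D's profit: π = q_D(102 − 2q_D − q_C) − 12q_D.
∂π/∂q_D = 90 − 4q_D − q_C = 0 ⇒ q_D = 22.5 − 0.25q_C.
The game is symmetric, so in equilibrium q_C = q_D: the reaction function gives 1.25q_D = 22.5, hence q_D = 18.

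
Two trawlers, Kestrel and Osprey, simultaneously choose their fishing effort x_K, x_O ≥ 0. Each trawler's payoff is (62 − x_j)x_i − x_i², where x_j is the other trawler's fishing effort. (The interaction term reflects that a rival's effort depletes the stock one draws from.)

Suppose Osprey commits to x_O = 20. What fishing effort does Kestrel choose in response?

21

Kestrel's payoff is (62 − x_O)x_K − x_K².
∂π/∂x_K = 62 − x_O − 2x_K = 0, so x_K = 31 − 0.5x_O.
At x_O = 20: x_K = 31 − 0.5·20 = 21.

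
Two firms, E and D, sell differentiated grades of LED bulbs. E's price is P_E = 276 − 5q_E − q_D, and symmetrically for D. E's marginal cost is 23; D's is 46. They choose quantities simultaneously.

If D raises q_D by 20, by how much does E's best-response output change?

Firm E's profit: π = q_E(276 − 5q_E − q_D) − 23q_E.
∂π/∂q_E = 253 − 10q_E − q_D = 0 ⇒ q_E = 25.3 − 0.1q_D.
The reaction-function slope is −0.1, so a 20-unit rise in q_D moves q_E by −0.1 × 20 = −2. E's best response falls — the actions are strategic substitutes.

-2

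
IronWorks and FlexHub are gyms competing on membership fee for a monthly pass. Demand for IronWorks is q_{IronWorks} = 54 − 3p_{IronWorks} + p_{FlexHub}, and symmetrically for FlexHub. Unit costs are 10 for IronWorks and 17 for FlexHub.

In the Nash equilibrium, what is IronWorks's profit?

IronWorks's profit: π = (p_{IronWorks} − 10)(54 − 3p_{IronWorks} + p_{FlexHub}).
∂π/∂p_{IronWorks} = 84 − 6p_{IronWorks} + p_{FlexHub} = 0 ⇒ p_{IronWorks} = 14 + (1/6)p_{FlexHub}.
Similarly p_{FlexHub} = 17.5 + (1/6)p_{IronWorks}.
Plugging p_{FlexHub} into IronWorks's best response: p_{IronWorks} = 14 + (1/6)(17.5 + (1/6)p_{IronWorks}) ⇒ (35/36)p_{IronWorks} = 203/12, so p_{IronWorks} = 17.4.
Then p_{FlexHub} = 17.5 + (1/6)·17.4 = 20.4.
q_{IronWorks} = 54 − 3·17.4 + 20.4 = 22.2.
Profit = (17.4 − 10)·22.2 = 164.28.

164.28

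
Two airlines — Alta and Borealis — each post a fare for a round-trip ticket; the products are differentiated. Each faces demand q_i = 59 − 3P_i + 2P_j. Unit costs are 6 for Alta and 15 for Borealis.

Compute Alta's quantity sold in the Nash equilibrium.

Alta's profit: π = (P_{Alta} − 6)(59 − 3P_{Alta} + 2P_{Borealis}).
∂π/∂P_{Alta} = 77 − 6P_{Alta} + 2P_{Borealis} = 0 ⇒ P_{Alta} = 77/6 + (1/3)P_{Borealis}.
Similarly P_{Borealis} = 52/3 + (1/3)P_{Alta}.
Plugging P_{Borealis} into Alta's best response: P_{Alta} = 77/6 + (1/3)(52/3 + (1/3)P_{Alta}) ⇒ (8/9)P_{Alta} = 335/18, so P_{Alta} = 20.9375.
Then P_{Borealis} = 52/3 + (1/3)·20.9375 = 24.3125.
q_{Alta} = 59 − 3·20.9375 + 2·24.3125 = 44.8125.

44.8125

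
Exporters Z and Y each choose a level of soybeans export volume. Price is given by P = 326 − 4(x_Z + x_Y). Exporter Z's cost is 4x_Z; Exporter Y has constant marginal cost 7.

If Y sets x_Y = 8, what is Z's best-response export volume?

36.25

Exporter Z's profit: π = x_Z(326 − 4(x_Z + x_Y)) − 4x_Z.
∂π/∂x_Z = 322 − 8x_Z − 4x_Y = 0, so x_Z = 40.25 − 0.5x_Y.
At x_Y = 8: x_Z = 40.25 − 0.5·8 = 36.25.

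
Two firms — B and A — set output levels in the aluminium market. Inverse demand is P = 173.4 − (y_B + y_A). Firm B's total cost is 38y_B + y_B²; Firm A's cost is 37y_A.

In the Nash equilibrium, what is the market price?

95.6

Firm B's profit: π = y_B(173.4 − (y_B + y_A)) − 38y_B − y_B².
∂π/∂y_B = 135.4 − 4y_B − y_A = 0, so y_B = 33.85 − 0.25y_A.
For A: ∂π/∂y_A = 136.4 − 2y_A − y_B = 0 ⇒ y_A = 68.2 − 0.5y_B.
Substituting the second reaction function into the first: y_B = 33.85 − 0.25(68.2 − 0.5y_B), which gives 0.875y_B = 16.8 ⇒ y_B = 19.2.
Then y_A = 68.2 − 0.5·19.2 = 58.6.
Equilibrium price: P = 173.4 − 77.8 = 95.6.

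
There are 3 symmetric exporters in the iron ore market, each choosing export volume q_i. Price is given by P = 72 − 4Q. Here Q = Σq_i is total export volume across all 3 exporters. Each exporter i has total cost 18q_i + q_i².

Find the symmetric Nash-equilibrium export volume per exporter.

A representative exporter's profit is π_i = q_i(72 − 4Q) − 18q_i − q_i², with Q = q_i + Σ_{j≠i} q_j.
First-order condition: 54 − 10q_i − 4Σ_{j≠i} q_j = 0.
With identical exporters, set every q_j = q: then 54 − 10q − 8q = 0, i.e. q = 54/18 = 3.

3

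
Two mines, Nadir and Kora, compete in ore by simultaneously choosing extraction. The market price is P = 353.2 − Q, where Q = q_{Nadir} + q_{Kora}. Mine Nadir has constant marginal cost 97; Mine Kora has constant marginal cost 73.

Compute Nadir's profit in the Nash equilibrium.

5990.76

Mine Nadir's profit: π = q_{Nadir}(353.2 − (q_{Nadir} + q_{Kora})) − 97q_{Nadir}.
∂π/∂q_{Nadir} = 256.2 − 2q_{Nadir} − q_{Kora} = 0, so q_{Nadir} = 128.1 − 0.5q_{Kora}.
By the same steps for Kora: q_{Kora} = 140.1 − 0.5q_{Nadir}.
Solving the two reaction functions simultaneously: (1 − (−0.5)(−0.5))q_{Nadir} = 128.1 − 0.5·140.1, so 0.75q_{Nadir} = 58.05 and q_{Nadir} = 77.4.
Then q_{Kora} = 140.1 − 0.5·77.4 = 101.4.
Price P = 353.2 − 178.8 = 174.4.
Nadir's profit: (174.4 − 97)·77.4 = 5990.76.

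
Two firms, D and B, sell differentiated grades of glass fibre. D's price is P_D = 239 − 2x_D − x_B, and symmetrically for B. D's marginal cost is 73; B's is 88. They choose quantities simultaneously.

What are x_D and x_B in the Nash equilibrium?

Firm D's profit: π = x_D(239 − 2x_D − x_B) − 73x_D.
∂π/∂x_D = 166 − 4x_D − x_B = 0 ⇒ x_D = 41.5 − 0.25x_B.
Similarly x_B = 37.75 − 0.25x_D.
Substituting the second reaction function into the first: x_D = 41.5 − 0.25(37.75 − 0.25x_D), which gives 0.9375x_D = 32.0625 ⇒ x_D = 34.2.
Then x_B = 37.75 − 0.25·34.2 = 29.2.

34.2, 29.2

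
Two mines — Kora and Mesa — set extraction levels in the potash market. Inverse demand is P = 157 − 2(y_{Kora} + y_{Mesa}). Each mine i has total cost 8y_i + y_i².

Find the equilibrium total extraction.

37.25

Mine Kora's profit: π = y_{Kora}(157 − 2(y_{Kora} + y_{Mesa})) − 8y_{Kora} − y_{Kora}².
∂π/∂y_{Kora} = 149 − 6y_{Kora} − 2y_{Mesa} = 0, so y_{Kora} = 149/6 − (1/3)y_{Mesa}.
The game is symmetric, so in equilibrium y_{Mesa} = y_{Kora}: the reaction function gives (4/3)y_{Kora} = 149/6, hence y_{Kora} = 18.625.
Total extraction: 18.625 + 18.625 = 37.25.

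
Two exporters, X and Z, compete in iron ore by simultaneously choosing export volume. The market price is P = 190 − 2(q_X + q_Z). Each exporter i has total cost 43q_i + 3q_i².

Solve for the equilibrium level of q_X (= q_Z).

Exporter X's profit: π = q_X(190 − 2(q_X + q_Z)) − 43q_X − 3q_X².
∂π/∂q_X = 147 − 10q_X − 2q_Z = 0, so q_X = 14.7 − 0.2q_Z.
Setting q_X = q_Z in the reaction function: q_X = 14.7 − 0.2q_X, so q_X = 14.7 / 1.2 = 12.25.

12.25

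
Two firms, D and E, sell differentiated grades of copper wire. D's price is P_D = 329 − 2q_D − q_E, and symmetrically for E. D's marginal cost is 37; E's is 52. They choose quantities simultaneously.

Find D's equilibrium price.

Firm D's profit: π = q_D(329 − 2q_D − q_E) − 37q_D.
∂π/∂q_D = 292 − 4q_D − q_E = 0 ⇒ q_D = 73 − 0.25q_E.
Similarly q_E = 69.25 − 0.25q_D.
Solving the two reaction functions simultaneously: (1 − (−0.25)(−0.25))q_D = 73 − 0.25·69.25, so 0.9375q_D = 55.6875 and q_D = 59.4.
Then q_E = 69.25 − 0.25·59.4 = 54.4.
P_D = 329 − 2·59.4 − 54.4 = 155.8.

155.8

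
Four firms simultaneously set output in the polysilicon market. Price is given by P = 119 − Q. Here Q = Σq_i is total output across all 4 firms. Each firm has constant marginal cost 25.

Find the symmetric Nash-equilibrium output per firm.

A representative firm's profit is π_i = q_i(119 − Q) − 25q_i, with Q = q_i + Σ_{j≠i} q_j.
First-order condition: 94 − 2q_i − Σ_{j≠i} q_j = 0.
With identical firms, set every q_j = q: then 94 − 2q − 3q = 0, i.e. q = 94/5 = 18.8.

18.8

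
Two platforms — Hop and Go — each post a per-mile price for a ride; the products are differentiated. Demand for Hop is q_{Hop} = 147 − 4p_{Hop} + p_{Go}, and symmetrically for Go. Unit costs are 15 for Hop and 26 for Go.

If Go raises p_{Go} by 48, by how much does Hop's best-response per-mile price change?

6

Hop's profit: π = (p_{Hop} − 15)(147 − 4p_{Hop} + p_{Go}).
∂π/∂p_{Hop} = 207 − 8p_{Hop} + p_{Go} = 0 ⇒ p_{Hop} = 25.875 + 0.125p_{Go}.
The reaction-function slope is 0.125, so a 48-unit rise in p_{Go} moves p_{Hop} by 0.125 × 48 = 6. Hop's best response rises — the actions are strategic complements.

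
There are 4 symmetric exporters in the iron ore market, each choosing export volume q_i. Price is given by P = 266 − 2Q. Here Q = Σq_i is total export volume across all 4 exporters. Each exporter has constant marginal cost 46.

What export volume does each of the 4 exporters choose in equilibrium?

A representative exporter's profit is π_i = q_i(266 − 2Q) − 46q_i, with Q = q_i + Σ_{j≠i} q_j.
First-order condition: 220 − 4q_i − 2Σ_{j≠i} q_j = 0.
In a symmetric equilibrium every exporter chooses the same q, so Σ_{j≠i} q_j = 3q. The condition becomes 220 − 10q = 0, giving q = 220/10 = 22.

22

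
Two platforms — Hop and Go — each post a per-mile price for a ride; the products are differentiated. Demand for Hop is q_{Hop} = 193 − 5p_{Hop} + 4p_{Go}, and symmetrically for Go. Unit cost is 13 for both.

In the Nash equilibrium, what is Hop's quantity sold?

150

Hop's profit: π = (p_{Hop} − 13)(193 − 5p_{Hop} + 4p_{Go}).
∂π/∂p_{Hop} = 258 − 10p_{Hop} + 4p_{Go} = 0 ⇒ p_{Hop} = 25.8 + 0.4p_{Go}.
The game is symmetric, so in equilibrium p_{Go} = p_{Hop}: the reaction function gives 0.6p_{Hop} = 25.8, hence p_{Hop} = 43.
q_{Hop} = 193 − 5·43 + 4·43 = 150.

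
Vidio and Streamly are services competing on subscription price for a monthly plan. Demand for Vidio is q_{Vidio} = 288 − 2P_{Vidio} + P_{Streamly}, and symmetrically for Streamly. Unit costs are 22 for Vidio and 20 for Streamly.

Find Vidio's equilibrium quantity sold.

Vidio's profit: π = (P_{Vidio} − 22)(288 − 2P_{Vidio} + P_{Streamly}).
∂π/∂P_{Vidio} = 332 − 4P_{Vidio} + P_{Streamly} = 0 ⇒ P_{Vidio} = 83 + 0.25P_{Streamly}.
Similarly P_{Streamly} = 82 + 0.25P_{Vidio}.
Solving the two reaction functions simultaneously: (1 − (0.25)(0.25))P_{Vidio} = 83 + 0.25·82, so 0.9375P_{Vidio} = 103.5 and P_{Vidio} = 110.4.
Then P_{Streamly} = 82 + 0.25·110.4 = 109.6.
q_{Vidio} = 288 − 2·110.4 + 109.6 = 176.8.

176.8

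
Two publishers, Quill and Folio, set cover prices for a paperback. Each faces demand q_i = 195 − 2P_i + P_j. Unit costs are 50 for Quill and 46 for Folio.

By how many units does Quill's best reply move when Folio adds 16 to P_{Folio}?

4

Quill's profit: π = (P_{Quill} − 50)(195 − 2P_{Quill} + P_{Folio}).
∂π/∂P_{Quill} = 295 − 4P_{Quill} + P_{Folio} = 0 ⇒ P_{Quill} = 73.75 + 0.25P_{Folio}.
The reaction-function slope is 0.25, so a 16-unit rise in P_{Folio} moves P_{Quill} by 0.25 × 16 = 4. Quill's best response rises — the actions are strategic complements.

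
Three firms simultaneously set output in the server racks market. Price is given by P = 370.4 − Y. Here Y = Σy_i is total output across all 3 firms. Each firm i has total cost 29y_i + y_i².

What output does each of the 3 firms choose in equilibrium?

56.9

A representative firm's profit is π_i = y_i(370.4 − Y) − 29y_i − y_i², with Y = y_i + Σ_{j≠i} y_j.
First-order condition: 341.4 − 4y_i − Σ_{j≠i} y_j = 0.
Imposing symmetry (y_j = y for all j) turns Σ_{j≠i} y_j into 2y, so 341.4 = 6y and y = 56.9.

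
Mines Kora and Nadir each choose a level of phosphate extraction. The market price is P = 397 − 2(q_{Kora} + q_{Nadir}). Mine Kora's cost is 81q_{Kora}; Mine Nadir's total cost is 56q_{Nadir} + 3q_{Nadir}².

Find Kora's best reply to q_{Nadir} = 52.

53

Mine Kora's profit: π = q_{Kora}(397 − 2(q_{Kora} + q_{Nadir})) − 81q_{Kora}.
∂π/∂q_{Kora} = 316 − 4q_{Kora} − 2q_{Nadir} = 0, so q_{Kora} = 79 − 0.5q_{Nadir}.
At q_{Nadir} = 52: q_{Kora} = 79 − 0.5·52 = 53.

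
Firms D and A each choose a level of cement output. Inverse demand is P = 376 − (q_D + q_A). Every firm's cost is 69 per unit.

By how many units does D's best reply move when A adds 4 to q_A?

-2

Firm D's profit: π = q_D(376 − (q_D + q_A)) − 69q_D.
∂π/∂q_D = 307 − 2q_D − q_A = 0, so q_D = 153.5 − 0.5q_A.
The reaction-function slope is −0.5, so a 4-unit rise in q_A moves q_D by −0.5 × 4 = −2. D's best response falls — the actions are strategic substitutes.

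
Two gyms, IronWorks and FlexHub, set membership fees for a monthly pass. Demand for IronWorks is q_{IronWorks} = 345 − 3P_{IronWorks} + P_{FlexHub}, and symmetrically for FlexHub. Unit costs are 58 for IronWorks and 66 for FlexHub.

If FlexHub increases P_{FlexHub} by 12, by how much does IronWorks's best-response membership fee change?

IronWorks's profit: π = (P_{IronWorks} − 58)(345 − 3P_{IronWorks} + P_{FlexHub}).
∂π/∂P_{IronWorks} = 519 − 6P_{IronWorks} + P_{FlexHub} = 0 ⇒ P_{IronWorks} = 86.5 + (1/6)P_{FlexHub}.
The reaction-function slope is 1/6, so a 12-unit rise in P_{FlexHub} moves P_{IronWorks} by 1/6 × 12 = 2. IronWorks's best response rises — the actions are strategic complements.

2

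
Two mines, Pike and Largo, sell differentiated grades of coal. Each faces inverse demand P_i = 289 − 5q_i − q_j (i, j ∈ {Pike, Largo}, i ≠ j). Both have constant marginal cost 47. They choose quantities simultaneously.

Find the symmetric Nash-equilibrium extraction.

22

Mine Pike's profit: π = q_{Pike}(289 − 5q_{Pike} − q_{Largo}) − 47q_{Pike}.
∂π/∂q_{Pike} = 242 − 10q_{Pike} − q_{Largo} = 0 ⇒ q_{Pike} = 24.2 − 0.1q_{Largo}.
The game is symmetric, so in equilibrium q_{Largo} = q_{Pike}: the reaction function gives 1.1q_{Pike} = 24.2, hence q_{Pike} = 22.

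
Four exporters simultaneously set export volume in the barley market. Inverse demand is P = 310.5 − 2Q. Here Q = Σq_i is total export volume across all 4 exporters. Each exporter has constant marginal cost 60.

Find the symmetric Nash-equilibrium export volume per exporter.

A representative exporter's profit is π_i = q_i(310.5 − 2Q) − 60q_i, with Q = q_i + Σ_{j≠i} q_j.
First-order condition: 250.5 − 4q_i − 2Σ_{j≠i} q_j = 0.
With identical exporters, set every q_j = q: then 250.5 − 4q − 6q = 0, i.e. q = 250.5/10 = 25.05.

25.05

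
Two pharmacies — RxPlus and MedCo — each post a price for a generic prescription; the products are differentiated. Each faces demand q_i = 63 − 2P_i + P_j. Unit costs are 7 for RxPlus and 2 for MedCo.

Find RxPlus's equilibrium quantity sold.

RxPlus's profit: π = (P_{RxPlus} − 7)(63 − 2P_{RxPlus} + P_{MedCo}).
∂π/∂P_{RxPlus} = 77 − 4P_{RxPlus} + P_{MedCo} = 0 ⇒ P_{RxPlus} = 19.25 + 0.25P_{MedCo}.
Similarly P_{MedCo} = 16.75 + 0.25P_{RxPlus}.
Solving the two reaction functions simultaneously: (1 − (0.25)(0.25))P_{RxPlus} = 19.25 + 0.25·16.75, so 0.9375P_{RxPlus} = 23.4375 and P_{RxPlus} = 25.
Then P_{MedCo} = 16.75 + 0.25·25 = 23.
q_{RxPlus} = 63 − 2·25 + 23 = 36.

36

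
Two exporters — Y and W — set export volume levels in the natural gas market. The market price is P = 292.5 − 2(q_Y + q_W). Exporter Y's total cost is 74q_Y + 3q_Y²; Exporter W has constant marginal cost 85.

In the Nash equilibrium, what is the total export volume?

58.25

Exporter Y's profit: π = q_Y(292.5 − 2(q_Y + q_W)) − 74q_Y − 3q_Y².
∂π/∂q_Y = 218.5 − 10q_Y − 2q_W = 0, so q_Y = 21.85 − 0.2q_W.
For W: ∂π/∂q_W = 207.5 − 4q_W − 2q_Y = 0 ⇒ q_W = 51.875 − 0.5q_Y.
Solving the two reaction functions simultaneously: (1 − (−0.2)(−0.5))q_Y = 21.85 − 0.2·51.875, so 0.9q_Y = 11.475 and q_Y = 12.75.
Then q_W = 51.875 − 0.5·12.75 = 45.5.
Total export volume: 12.75 + 45.5 = 58.25.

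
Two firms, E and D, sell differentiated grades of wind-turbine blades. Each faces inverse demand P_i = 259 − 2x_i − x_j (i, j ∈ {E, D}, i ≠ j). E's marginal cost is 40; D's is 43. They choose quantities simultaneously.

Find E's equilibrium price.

128

Firm E's profit: π = x_E(259 − 2x_E − x_D) − 40x_E.
∂π/∂x_E = 219 − 4x_E − x_D = 0 ⇒ x_E = 54.75 − 0.25x_D.
Similarly x_D = 54 − 0.25x_E.
Substituting the second reaction function into the first: x_E = 54.75 − 0.25(54 − 0.25x_E), which gives 0.9375x_E = 41.25 ⇒ x_E = 44.
Then x_D = 54 − 0.25·44 = 43.
P_E = 259 − 2·44 − 43 = 128.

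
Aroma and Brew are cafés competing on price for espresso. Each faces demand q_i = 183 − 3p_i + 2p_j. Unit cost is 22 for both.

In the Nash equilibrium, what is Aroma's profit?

Aroma's profit: π = (p_{Aroma} − 22)(183 − 3p_{Aroma} + 2p_{Brew}).
∂π/∂p_{Aroma} = 249 − 6p_{Aroma} + 2p_{Brew} = 0 ⇒ p_{Aroma} = 41.5 + (1/3)p_{Brew}.
By symmetry p_{Brew} = p_{Aroma}; substituting into the reaction function, (2/3)p_{Aroma} = 41.5 and p_{Aroma} = 62.25.
q_{Aroma} = 183 − 3·62.25 + 2·62.25 = 120.75.
Profit = (62.25 − 22)·120.75 = 4860.1875.

4860.1875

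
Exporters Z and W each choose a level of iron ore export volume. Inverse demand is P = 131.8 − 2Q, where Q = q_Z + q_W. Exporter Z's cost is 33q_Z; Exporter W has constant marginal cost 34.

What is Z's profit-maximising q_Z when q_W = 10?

Exporter Z's profit: π = q_Z(131.8 − 2(q_Z + q_W)) − 33q_Z.
∂π/∂q_Z = 98.8 − 4q_Z − 2q_W = 0, so q_Z = 24.7 − 0.5q_W.
At q_W = 10: q_Z = 24.7 − 0.5·10 = 19.7.

19.7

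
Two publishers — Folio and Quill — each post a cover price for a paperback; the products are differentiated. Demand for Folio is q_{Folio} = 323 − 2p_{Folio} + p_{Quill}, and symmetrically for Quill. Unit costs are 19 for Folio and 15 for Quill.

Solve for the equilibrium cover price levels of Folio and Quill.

Folio's profit: π = (p_{Folio} − 19)(323 − 2p_{Folio} + p_{Quill}).
∂π/∂p_{Folio} = 361 − 4p_{Folio} + p_{Quill} = 0 ⇒ p_{Folio} = 90.25 + 0.25p_{Quill}.
Similarly p_{Quill} = 88.25 + 0.25p_{Folio}.
Substituting the second reaction function into the first: p_{Folio} = 90.25 + 0.25(88.25 + 0.25p_{Folio}), which gives 0.9375p_{Folio} = 112.3125 ⇒ p_{Folio} = 119.8.
Then p_{Quill} = 88.25 + 0.25·119.8 = 118.2.

119.8, 118.2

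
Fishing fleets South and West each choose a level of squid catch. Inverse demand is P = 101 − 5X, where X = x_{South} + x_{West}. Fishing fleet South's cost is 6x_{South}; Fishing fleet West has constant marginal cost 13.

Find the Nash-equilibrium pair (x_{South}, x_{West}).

Fishing fleet South's profit: π = x_{South}(101 − 5(x_{South} + x_{West})) − 6x_{South}.
∂π/∂x_{South} = 95 − 10x_{South} − 5x_{West} = 0, so x_{South} = 9.5 − 0.5x_{West}.
By the same steps for West: x_{West} = 8.8 − 0.5x_{South}.
Plugging x_{West} into South's best response: x_{South} = 9.5 − 0.5(8.8 − 0.5x_{South}) ⇒ 0.75x_{South} = 5.1, so x_{South} = 6.8.
Then x_{West} = 8.8 − 0.5·6.8 = 5.4.

6.8, 5.4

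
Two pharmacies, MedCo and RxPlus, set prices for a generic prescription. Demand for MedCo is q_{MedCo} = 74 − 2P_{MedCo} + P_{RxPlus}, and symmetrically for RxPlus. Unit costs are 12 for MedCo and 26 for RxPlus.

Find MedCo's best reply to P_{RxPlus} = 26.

MedCo's profit: π = (P_{MedCo} − 12)(74 − 2P_{MedCo} + P_{RxPlus}).
∂π/∂P_{MedCo} = 98 − 4P_{MedCo} + P_{RxPlus} = 0 ⇒ P_{MedCo} = 24.5 + 0.25P_{RxPlus}.
At P_{RxPlus} = 26: P_{MedCo} = 24.5 + 0.25·26 = 31.

31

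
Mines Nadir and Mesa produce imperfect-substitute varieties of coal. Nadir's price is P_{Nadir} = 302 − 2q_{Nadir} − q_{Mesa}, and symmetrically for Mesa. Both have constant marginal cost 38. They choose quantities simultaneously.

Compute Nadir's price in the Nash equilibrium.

Mine Nadir's profit: π = q_{Nadir}(302 − 2q_{Nadir} − q_{Mesa}) − 38q_{Nadir}.
∂π/∂q_{Nadir} = 264 − 4q_{Nadir} − q_{Mesa} = 0 ⇒ q_{Nadir} = 66 − 0.25q_{Mesa}.
The game is symmetric, so in equilibrium q_{Mesa} = q_{Nadir}: the reaction function gives 1.25q_{Nadir} = 66, hence q_{Nadir} = 52.8.
P_{Nadir} = 302 − 2·52.8 − 52.8 = 143.6.

143.6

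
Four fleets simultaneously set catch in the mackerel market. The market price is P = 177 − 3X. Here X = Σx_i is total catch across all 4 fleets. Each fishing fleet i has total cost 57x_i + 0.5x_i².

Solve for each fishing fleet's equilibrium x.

7.5

A representative fishing fleet's profit is π_i = x_i(177 − 3X) − 57x_i − 0.5x_i², with X = x_i + Σ_{j≠i} x_j.
First-order condition: 120 − 7x_i − 3Σ_{j≠i} x_j = 0.
In a symmetric equilibrium every fishing fleet chooses the same x, so Σ_{j≠i} x_j = 3x. The condition becomes 120 − 16x = 0, giving x = 120/16 = 7.5.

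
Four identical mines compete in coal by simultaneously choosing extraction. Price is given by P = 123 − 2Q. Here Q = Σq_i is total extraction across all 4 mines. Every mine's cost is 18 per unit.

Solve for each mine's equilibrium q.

10.5

A representative mine's profit is π_i = q_i(123 − 2Q) − 18q_i, with Q = q_i + Σ_{j≠i} q_j.
First-order condition: 105 − 4q_i − 2Σ_{j≠i} q_j = 0.
With identical mines, set every q_j = q: then 105 − 4q − 6q = 0, i.e. q = 105/10 = 10.5.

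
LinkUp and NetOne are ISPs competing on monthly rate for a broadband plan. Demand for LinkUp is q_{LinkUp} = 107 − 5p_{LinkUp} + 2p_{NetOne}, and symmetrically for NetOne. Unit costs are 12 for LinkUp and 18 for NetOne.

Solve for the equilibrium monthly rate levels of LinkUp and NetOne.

LinkUp's profit: π = (p_{LinkUp} − 12)(107 − 5p_{LinkUp} + 2p_{NetOne}).
∂π/∂p_{LinkUp} = 167 − 10p_{LinkUp} + 2p_{NetOne} = 0 ⇒ p_{LinkUp} = 16.7 + 0.2p_{NetOne}.
Similarly p_{NetOne} = 19.7 + 0.2p_{LinkUp}.
Plugging p_{NetOne} into LinkUp's best response: p_{LinkUp} = 16.7 + 0.2(19.7 + 0.2p_{LinkUp}) ⇒ 0.96p_{LinkUp} = 20.64, so p_{LinkUp} = 21.5.
Then p_{NetOne} = 19.7 + 0.2·21.5 = 24.

21.5, 24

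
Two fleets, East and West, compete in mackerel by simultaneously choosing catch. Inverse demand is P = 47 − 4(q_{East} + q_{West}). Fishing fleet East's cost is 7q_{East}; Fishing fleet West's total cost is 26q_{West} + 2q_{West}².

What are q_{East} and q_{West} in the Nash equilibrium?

Fishing fleet East's profit: π = q_{East}(47 − 4(q_{East} + q_{West})) − 7q_{East}.
∂π/∂q_{East} = 40 − 8q_{East} − 4q_{West} = 0, so q_{East} = 5 − 0.5q_{West}.
For West: ∂π/∂q_{West} = 21 − 12q_{West} − 4q_{East} = 0 ⇒ q_{West} = 1.75 − (1/3)q_{East}.
Substituting the second reaction function into the first: q_{East} = 5 − 0.5(1.75 − (1/3)q_{East}), which gives (5/6)q_{East} = 4.125 ⇒ q_{East} = 4.95.
Then q_{West} = 1.75 − (1/3)·4.95 = 0.1.

4.95, 0.1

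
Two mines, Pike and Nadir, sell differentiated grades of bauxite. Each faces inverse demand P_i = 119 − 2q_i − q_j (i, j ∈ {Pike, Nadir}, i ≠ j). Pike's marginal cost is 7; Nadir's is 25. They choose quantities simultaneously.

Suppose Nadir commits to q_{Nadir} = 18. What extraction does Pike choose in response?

Mine Pike's profit: π = q_{Pike}(119 − 2q_{Pike} − q_{Nadir}) − 7q_{Pike}.
∂π/∂q_{Pike} = 112 − 4q_{Pike} − q_{Nadir} = 0 ⇒ q_{Pike} = 28 − 0.25q_{Nadir}.
At q_{Nadir} = 18: q_{Pike} = 28 − 0.25·18 = 23.5.

23.5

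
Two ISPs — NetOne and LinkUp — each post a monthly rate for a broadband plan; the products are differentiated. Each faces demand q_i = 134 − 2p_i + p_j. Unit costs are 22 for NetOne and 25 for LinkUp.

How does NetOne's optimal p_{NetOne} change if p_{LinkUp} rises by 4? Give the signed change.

NetOne's profit: π = (p_{NetOne} − 22)(134 − 2p_{NetOne} + p_{LinkUp}).
∂π/∂p_{NetOne} = 178 − 4p_{NetOne} + p_{LinkUp} = 0 ⇒ p_{NetOne} = 44.5 + 0.25p_{LinkUp}.
The reaction-function slope is 0.25, so a 4-unit rise in p_{LinkUp} moves p_{NetOne} by 0.25 × 4 = 1. NetOne's best response rises — the actions are strategic complements.

1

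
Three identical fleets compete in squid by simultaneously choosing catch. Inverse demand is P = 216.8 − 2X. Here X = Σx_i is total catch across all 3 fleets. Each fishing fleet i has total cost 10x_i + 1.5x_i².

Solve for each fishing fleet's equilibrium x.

A representative fishing fleet's profit is π_i = x_i(216.8 − 2X) − 10x_i − 1.5x_i², with X = x_i + Σ_{j≠i} x_j.
First-order condition: 206.8 − 7x_i − 2Σ_{j≠i} x_j = 0.
With identical fishing fleets, set every x_j = x: then 206.8 − 7x − 4x = 0, i.e. x = 206.8/11 = 18.8.

18.8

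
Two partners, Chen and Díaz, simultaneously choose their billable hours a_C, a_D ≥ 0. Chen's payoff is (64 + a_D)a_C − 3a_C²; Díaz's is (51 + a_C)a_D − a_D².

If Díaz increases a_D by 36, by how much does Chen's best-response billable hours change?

Expanding Chen's payoff: 64a_C + a_Da_C − 3a_C².
∂π/∂a_C = 64 + a_D − 6a_C = 0, so a_C = 32/3 + (1/6)a_D.
The reaction-function slope is 1/6, so a 36-unit rise in a_D moves a_C by 1/6 × 36 = 6. Chen's best response rises — the actions are strategic complements.

6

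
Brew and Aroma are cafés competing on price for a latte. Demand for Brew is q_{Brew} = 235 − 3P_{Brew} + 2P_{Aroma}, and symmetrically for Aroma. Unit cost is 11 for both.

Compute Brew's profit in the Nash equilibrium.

9408

Brew's profit: π = (P_{Brew} − 11)(235 − 3P_{Brew} + 2P_{Aroma}).
∂π/∂P_{Brew} = 268 − 6P_{Brew} + 2P_{Aroma} = 0 ⇒ P_{Brew} = 134/3 + (1/3)P_{Aroma}.
The game is symmetric, so in equilibrium P_{Aroma} = P_{Brew}: the reaction function gives (2/3)P_{Brew} = 134/3, hence P_{Brew} = 67.
q_{Brew} = 235 − 3·67 + 2·67 = 168.
Profit = (67 − 11)·168 = 9408.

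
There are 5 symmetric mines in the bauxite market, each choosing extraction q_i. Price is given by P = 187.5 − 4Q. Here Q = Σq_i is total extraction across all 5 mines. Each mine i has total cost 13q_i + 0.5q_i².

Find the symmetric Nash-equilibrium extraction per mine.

6.98

A representative mine's profit is π_i = q_i(187.5 − 4Q) − 13q_i − 0.5q_i², with Q = q_i + Σ_{j≠i} q_j.
First-order condition: 174.5 − 9q_i − 4Σ_{j≠i} q_j = 0.
With identical mines, set every q_j = q: then 174.5 − 9q − 16q = 0, i.e. q = 174.5/25 = 6.98.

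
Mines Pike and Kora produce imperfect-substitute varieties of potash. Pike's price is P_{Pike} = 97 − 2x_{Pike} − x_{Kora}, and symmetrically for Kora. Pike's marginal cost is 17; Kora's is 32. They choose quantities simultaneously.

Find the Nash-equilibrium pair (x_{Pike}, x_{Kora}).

17, 12

Mine Pike's profit: π = x_{Pike}(97 − 2x_{Pike} − x_{Kora}) − 17x_{Pike}.
∂π/∂x_{Pike} = 80 − 4x_{Pike} − x_{Kora} = 0 ⇒ x_{Pike} = 20 − 0.25x_{Kora}.
Similarly x_{Kora} = 16.25 − 0.25x_{Pike}.
Substituting the second reaction function into the first: x_{Pike} = 20 − 0.25(16.25 − 0.25x_{Pike}), which gives 0.9375x_{Pike} = 15.9375 ⇒ x_{Pike} = 17.
Then x_{Kora} = 16.25 − 0.25·17 = 12.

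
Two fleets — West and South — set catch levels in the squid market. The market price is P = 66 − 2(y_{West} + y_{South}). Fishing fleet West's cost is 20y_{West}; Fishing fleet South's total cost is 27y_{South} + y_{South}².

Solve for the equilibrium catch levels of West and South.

9.9, 3.2

Fishing fleet West's profit: π = y_{West}(66 − 2(y_{West} + y_{South})) − 20y_{West}.
∂π/∂y_{West} = 46 − 4y_{West} − 2y_{South} = 0, so y_{West} = 11.5 − 0.5y_{South}.
For South: ∂π/∂y_{South} = 39 − 6y_{South} − 2y_{West} = 0 ⇒ y_{South} = 6.5 − (1/3)y_{West}.
Substituting the second reaction function into the first: y_{West} = 11.5 − 0.5(6.5 − (1/3)y_{West}), which gives (5/6)y_{West} = 8.25 ⇒ y_{West} = 9.9.
Then y_{South} = 6.5 − (1/3)·9.9 = 3.2.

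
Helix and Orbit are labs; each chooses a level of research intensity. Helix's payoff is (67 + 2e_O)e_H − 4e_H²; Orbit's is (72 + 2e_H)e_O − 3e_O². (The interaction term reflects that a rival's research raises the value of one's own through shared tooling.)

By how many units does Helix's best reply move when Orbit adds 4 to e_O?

1

Expanding Helix's payoff: 67e_H + 2e_Oe_H − 4e_H².
∂π/∂e_H = 67 + 2e_O − 8e_H = 0, so e_H = 8.375 + 0.25e_O.
The reaction-function slope is 0.25, so a 4-unit rise in e_O moves e_H by 0.25 × 4 = 1. Helix's best response rises — the actions are strategic complements.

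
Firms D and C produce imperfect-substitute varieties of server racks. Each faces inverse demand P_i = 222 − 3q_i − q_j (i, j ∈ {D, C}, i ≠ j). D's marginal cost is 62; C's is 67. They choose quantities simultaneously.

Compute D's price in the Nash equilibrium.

131

Firm D's profit: π = q_D(222 − 3q_D − q_C) − 62q_D.
∂π/∂q_D = 160 − 6q_D − q_C = 0 ⇒ q_D = 80/3 − (1/6)q_C.
Similarly q_C = 155/6 − (1/6)q_D.
Substituting the second reaction function into the first: q_D = 80/3 − (1/6)(155/6 − (1/6)q_D), which gives (35/36)q_D = 805/36 ⇒ q_D = 23.
Then q_C = 155/6 − (1/6)·23 = 22.
P_D = 222 − 3·23 − 22 = 131.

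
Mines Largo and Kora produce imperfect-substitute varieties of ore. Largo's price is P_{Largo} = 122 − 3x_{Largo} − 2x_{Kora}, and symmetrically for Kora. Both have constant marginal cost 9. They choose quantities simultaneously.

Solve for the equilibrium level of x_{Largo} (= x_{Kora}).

14.125

Mine Largo's profit: π = x_{Largo}(122 − 3x_{Largo} − 2x_{Kora}) − 9x_{Largo}.
∂π/∂x_{Largo} = 113 − 6x_{Largo} − 2x_{Kora} = 0 ⇒ x_{Largo} = 113/6 − (1/3)x_{Kora}.
By symmetry x_{Kora} = x_{Largo}; substituting into the reaction function, (4/3)x_{Largo} = 113/6 and x_{Largo} = 14.125.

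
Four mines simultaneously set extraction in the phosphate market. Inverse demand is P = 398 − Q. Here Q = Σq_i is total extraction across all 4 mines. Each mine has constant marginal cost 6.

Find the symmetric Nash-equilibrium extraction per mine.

78.4

A representative mine's profit is π_i = q_i(398 − Q) − 6q_i, with Q = q_i + Σ_{j≠i} q_j.
First-order condition: 392 − 2q_i − Σ_{j≠i} q_j = 0.
In a symmetric equilibrium every mine chooses the same q, so Σ_{j≠i} q_j = 3q. The condition becomes 392 − 5q = 0, giving q = 392/5 = 78.4.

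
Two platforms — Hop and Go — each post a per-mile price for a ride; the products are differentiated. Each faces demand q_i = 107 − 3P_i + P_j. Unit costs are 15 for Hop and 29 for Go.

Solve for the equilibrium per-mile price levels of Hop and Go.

Hop's profit: π = (P_{Hop} − 15)(107 − 3P_{Hop} + P_{Go}).
∂π/∂P_{Hop} = 152 − 6P_{Hop} + P_{Go} = 0 ⇒ P_{Hop} = 76/3 + (1/6)P_{Go}.
Similarly P_{Go} = 97/3 + (1/6)P_{Hop}.
Plugging P_{Go} into Hop's best response: P_{Hop} = 76/3 + (1/6)(97/3 + (1/6)P_{Hop}) ⇒ (35/36)P_{Hop} = 553/18, so P_{Hop} = 31.6.
Then P_{Go} = 97/3 + (1/6)·31.6 = 37.6.

31.6, 37.6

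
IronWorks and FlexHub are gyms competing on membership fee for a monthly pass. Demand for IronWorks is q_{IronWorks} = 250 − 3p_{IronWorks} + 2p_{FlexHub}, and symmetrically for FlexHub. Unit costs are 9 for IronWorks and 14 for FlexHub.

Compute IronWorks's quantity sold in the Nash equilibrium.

183.5625

IronWorks's profit: π = (p_{IronWorks} − 9)(250 − 3p_{IronWorks} + 2p_{FlexHub}).
∂π/∂p_{IronWorks} = 277 − 6p_{IronWorks} + 2p_{FlexHub} = 0 ⇒ p_{IronWorks} = 277/6 + (1/3)p_{FlexHub}.
Similarly p_{FlexHub} = 146/3 + (1/3)p_{IronWorks}.
Plugging p_{FlexHub} into IronWorks's best response: p_{IronWorks} = 277/6 + (1/3)(146/3 + (1/3)p_{IronWorks}) ⇒ (8/9)p_{IronWorks} = 1123/18, so p_{IronWorks} = 70.1875.
Then p_{FlexHub} = 146/3 + (1/3)·70.1875 = 72.0625.
q_{IronWorks} = 250 − 3·70.1875 + 2·72.0625 = 183.5625.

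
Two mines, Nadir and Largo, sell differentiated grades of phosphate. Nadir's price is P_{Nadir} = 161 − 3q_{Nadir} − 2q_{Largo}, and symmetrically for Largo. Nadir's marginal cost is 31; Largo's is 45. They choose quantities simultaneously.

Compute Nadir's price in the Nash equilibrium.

82.375

Mine Nadir's profit: π = q_{Nadir}(161 − 3q_{Nadir} − 2q_{Largo}) − 31q_{Nadir}.
∂π/∂q_{Nadir} = 130 − 6q_{Nadir} − 2q_{Largo} = 0 ⇒ q_{Nadir} = 65/3 − (1/3)q_{Largo}.
Similarly q_{Largo} = 58/3 − (1/3)q_{Nadir}.
Substituting the second reaction function into the first: q_{Nadir} = 65/3 − (1/3)(58/3 − (1/3)q_{Nadir}), which gives (8/9)q_{Nadir} = 137/9 ⇒ q_{Nadir} = 17.125.
Then q_{Largo} = 58/3 − (1/3)·17.125 = 13.625.
P_{Nadir} = 161 − 3·17.125 − 2·13.625 = 82.375.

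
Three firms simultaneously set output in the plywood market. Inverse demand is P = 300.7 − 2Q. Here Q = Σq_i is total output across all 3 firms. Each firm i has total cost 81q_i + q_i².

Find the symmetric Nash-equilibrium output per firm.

21.97

A representative firm's profit is π_i = q_i(300.7 − 2Q) − 81q_i − q_i², with Q = q_i + Σ_{j≠i} q_j.
First-order condition: 219.7 − 6q_i − 2Σ_{j≠i} q_j = 0.
With identical firms, set every q_j = q: then 219.7 − 6q − 4q = 0, i.e. q = 219.7/10 = 21.97.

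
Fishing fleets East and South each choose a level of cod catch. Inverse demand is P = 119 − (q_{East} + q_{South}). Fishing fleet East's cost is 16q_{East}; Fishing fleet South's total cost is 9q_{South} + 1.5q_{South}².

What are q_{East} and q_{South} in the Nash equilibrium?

Fishing fleet East's profit: π = q_{East}(119 − (q_{East} + q_{South})) − 16q_{East}.
∂π/∂q_{East} = 103 − 2q_{East} − q_{South} = 0, so q_{East} = 51.5 − 0.5q_{South}.
For South: ∂π/∂q_{South} = 110 − 5q_{South} − q_{East} = 0 ⇒ q_{South} = 22 − 0.2q_{East}.
Substituting the second reaction function into the first: q_{East} = 51.5 − 0.5(22 − 0.2q_{East}), which gives 0.9q_{East} = 40.5 ⇒ q_{East} = 45.
Then q_{South} = 22 − 0.2·45 = 13.

45, 13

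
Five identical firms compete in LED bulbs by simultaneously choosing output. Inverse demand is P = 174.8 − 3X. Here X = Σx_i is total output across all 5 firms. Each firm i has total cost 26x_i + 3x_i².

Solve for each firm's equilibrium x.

A representative firm's profit is π_i = x_i(174.8 − 3X) − 26x_i − 3x_i², with X = x_i + Σ_{j≠i} x_j.
First-order condition: 148.8 − 12x_i − 3Σ_{j≠i} x_j = 0.
With identical firms, set every x_j = x: then 148.8 − 12x − 12x = 0, i.e. x = 148.8/24 = 6.2.

6.2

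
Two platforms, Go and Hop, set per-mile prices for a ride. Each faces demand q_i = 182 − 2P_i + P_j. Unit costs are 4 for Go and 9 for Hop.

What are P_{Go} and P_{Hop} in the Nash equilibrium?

Go's profit: π = (P_{Go} − 4)(182 − 2P_{Go} + P_{Hop}).
∂π/∂P_{Go} = 190 − 4P_{Go} + P_{Hop} = 0 ⇒ P_{Go} = 47.5 + 0.25P_{Hop}.
Similarly P_{Hop} = 50 + 0.25P_{Go}.
Substituting the second reaction function into the first: P_{Go} = 47.5 + 0.25(50 + 0.25P_{Go}), which gives 0.9375P_{Go} = 60 ⇒ P_{Go} = 64.
Then P_{Hop} = 50 + 0.25·64 = 66.

64, 66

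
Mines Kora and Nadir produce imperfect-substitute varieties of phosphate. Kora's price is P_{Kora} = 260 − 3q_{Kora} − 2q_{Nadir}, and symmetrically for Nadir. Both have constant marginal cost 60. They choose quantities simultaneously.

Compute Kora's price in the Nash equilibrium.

Mine Kora's profit: π = q_{Kora}(260 − 3q_{Kora} − 2q_{Nadir}) − 60q_{Kora}.
∂π/∂q_{Kora} = 200 − 6q_{Kora} − 2q_{Nadir} = 0 ⇒ q_{Kora} = 100/3 − (1/3)q_{Nadir}.
Setting q_{Kora} = q_{Nadir} in the reaction function: q_{Kora} = 100/3 − (1/3)q_{Kora}, so q_{Kora} = (100/3) / (4/3) = 25.
P_{Kora} = 260 − 3·25 − 2·25 = 135.

135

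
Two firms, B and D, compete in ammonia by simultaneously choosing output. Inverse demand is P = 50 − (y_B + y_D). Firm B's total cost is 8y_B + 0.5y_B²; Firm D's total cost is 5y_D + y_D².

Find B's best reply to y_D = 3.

13

Firm B's profit: π = y_B(50 − (y_B + y_D)) − 8y_B − 0.5y_B².
∂π/∂y_B = 42 − 3y_B − y_D = 0, so y_B = 14 − (1/3)y_D.
At y_D = 3: y_B = 14 − (1/3)·3 = 13.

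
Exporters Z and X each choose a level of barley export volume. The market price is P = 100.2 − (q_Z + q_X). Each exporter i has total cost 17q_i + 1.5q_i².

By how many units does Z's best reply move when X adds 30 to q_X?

-6

Exporter Z's profit: π = q_Z(100.2 − (q_Z + q_X)) − 17q_Z − 1.5q_Z².
∂π/∂q_Z = 83.2 − 5q_Z − q_X = 0, so q_Z = 16.64 − 0.2q_X.
The reaction-function slope is −0.2, so a 30-unit rise in q_X moves q_Z by −0.2 × 30 = −6. Z's best response falls — the actions are strategic substitutes.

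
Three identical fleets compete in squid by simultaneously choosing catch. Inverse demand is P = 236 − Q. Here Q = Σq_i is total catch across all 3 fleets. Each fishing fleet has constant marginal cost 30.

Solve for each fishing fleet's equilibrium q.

51.5

A representative fishing fleet's profit is π_i = q_i(236 − Q) − 30q_i, with Q = q_i + Σ_{j≠i} q_j.
First-order condition: 206 − 2q_i − Σ_{j≠i} q_j = 0.
Imposing symmetry (q_j = q for all j) turns Σ_{j≠i} q_j into 2q, so 206 = 4q and q = 51.5.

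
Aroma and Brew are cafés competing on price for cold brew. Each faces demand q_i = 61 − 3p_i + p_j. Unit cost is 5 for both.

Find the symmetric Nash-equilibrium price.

15.2

Aroma's profit: π = (p_{Aroma} − 5)(61 − 3p_{Aroma} + p_{Brew}).
∂π/∂p_{Aroma} = 76 − 6p_{Aroma} + p_{Brew} = 0 ⇒ p_{Aroma} = 38/3 + (1/6)p_{Brew}.
Setting p_{Aroma} = p_{Brew} in the reaction function: p_{Aroma} = 38/3 + (1/6)p_{Aroma}, so p_{Aroma} = (38/3) / (5/6) = 15.2.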